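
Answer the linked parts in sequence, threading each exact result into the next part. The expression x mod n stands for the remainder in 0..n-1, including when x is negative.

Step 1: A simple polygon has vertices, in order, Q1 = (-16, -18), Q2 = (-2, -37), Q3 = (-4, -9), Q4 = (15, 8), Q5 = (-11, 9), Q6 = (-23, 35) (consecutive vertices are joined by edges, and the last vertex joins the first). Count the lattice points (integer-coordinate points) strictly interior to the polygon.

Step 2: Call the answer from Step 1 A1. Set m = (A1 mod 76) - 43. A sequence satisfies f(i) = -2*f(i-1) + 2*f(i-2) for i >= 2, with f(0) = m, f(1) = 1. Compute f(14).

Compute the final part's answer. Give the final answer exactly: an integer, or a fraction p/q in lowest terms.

-9101184

Step 1: cross terms: (-16*-37 - -2*-18)=556, (-2*-9 - -4*-37)=-130, (-4*8 - 15*-9)=103, (15*9 - -11*8)=223, (-11*35 - -23*9)=-178, (-23*-18 - -16*35)=974; twice the area = |1548| = 1548; area = 774; boundary points = 1 + 2 + 1 + 1 + 2 + 1 = 8; strictly interior points = area - boundary/2 + 1 = 771; answer 771
Step 2: A1 = 771; m = -32; f(2) = -2*(1) + 2*(-32) = -66; iterating: f(2)=-66, f(3)=134, f(4)=-400, f(5)=1068, f(6)=-2936, f(7)=8008, f(8)=-21888, f(9)=59792, f(10)=-163360, f(11)=446304, f(12)=-1219328, f(13)=3331264, f(14)=-9101184; answer -9101184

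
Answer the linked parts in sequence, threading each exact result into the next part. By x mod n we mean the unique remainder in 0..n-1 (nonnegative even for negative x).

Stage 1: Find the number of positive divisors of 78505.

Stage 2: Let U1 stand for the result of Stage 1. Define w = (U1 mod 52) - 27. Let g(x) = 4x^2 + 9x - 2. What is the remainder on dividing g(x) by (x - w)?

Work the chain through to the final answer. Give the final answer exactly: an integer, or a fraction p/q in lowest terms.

Stage 1: 78505 = 5 * 7 * 2243; number of divisors = (1+1) * (1+1) * (1+1) = 8; answer 8
Stage 2: U1 = 8; w = -19; remainder = value at the root: 4*(-19)^2 + 9*(-19)^1 - 2 = (1444) + (-171) + (-2) = 1271; answer 1271

1271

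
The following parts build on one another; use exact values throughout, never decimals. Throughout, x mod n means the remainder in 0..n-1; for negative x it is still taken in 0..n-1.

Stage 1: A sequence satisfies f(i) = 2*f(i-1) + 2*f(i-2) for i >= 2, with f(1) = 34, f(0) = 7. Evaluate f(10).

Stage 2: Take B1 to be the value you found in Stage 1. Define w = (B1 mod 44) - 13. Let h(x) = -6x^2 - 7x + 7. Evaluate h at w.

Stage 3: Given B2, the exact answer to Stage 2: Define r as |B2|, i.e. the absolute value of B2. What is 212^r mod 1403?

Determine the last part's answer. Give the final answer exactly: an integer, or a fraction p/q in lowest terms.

Stage 1: f(2) = 2*(34) + 2*(7) = 82; iterating: f(2)=82, f(3)=232, f(4)=628, f(5)=1720, f(6)=4696, f(7)=12832, f(8)=35056, f(9)=95776, f(10)=261664; answer 261664
Stage 2: B1 = 261664; w = 27; -6*(27)^2 - 7*(27)^1 + 7 = (-4374) + (-189) + (7) = -4556; answer -4556
Stage 3: B2 = -4556; r = 4556; squarings mod 1403: 212^1=212, 212^2=48, 212^4=901, 212^8=867, 212^16=1084, 212^32=745, 212^64=840, 212^128=1294, 212^256=657, 212^512=928, 212^1024=1145, 212^2048=623, 212^4096=901; 212^4556 = 212^4 * 212^8 * 212^64 * 212^128 * 212^256 * 212^4096 = 623 (mod 1403); answer 623

623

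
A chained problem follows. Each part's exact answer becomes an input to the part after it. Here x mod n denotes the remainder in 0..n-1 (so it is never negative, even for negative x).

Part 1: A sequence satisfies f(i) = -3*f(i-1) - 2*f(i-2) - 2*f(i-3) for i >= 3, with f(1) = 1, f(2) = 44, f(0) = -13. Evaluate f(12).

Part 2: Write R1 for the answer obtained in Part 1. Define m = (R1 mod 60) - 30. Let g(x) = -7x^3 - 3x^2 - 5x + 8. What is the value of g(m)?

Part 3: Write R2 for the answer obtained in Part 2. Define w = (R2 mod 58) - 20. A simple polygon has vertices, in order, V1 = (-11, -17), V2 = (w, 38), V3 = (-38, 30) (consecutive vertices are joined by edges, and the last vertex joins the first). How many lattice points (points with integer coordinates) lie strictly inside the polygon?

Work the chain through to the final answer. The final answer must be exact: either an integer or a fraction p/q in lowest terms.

Part 1: f(3) = -3*(44) - 2*(1) - 2*(-13) = -108; iterating: f(3)=-108, f(4)=234, f(5)=-574, f(6)=1470, f(7)=-3730, f(8)=9398, f(9)=-23674, f(10)=59686, f(11)=-150506, f(12)=379494; answer 379494
Part 2: R1 = 379494; m = 24; -7*(24)^3 - 3*(24)^2 - 5*(24)^1 + 8 = (-96768) + (-1728) + (-120) + (8) = -98608; answer -98608
Part 3: R2 = -98608; w = 30; cross terms: (-11*38 - 30*-17)=92, (30*30 - -38*38)=2344, (-38*-17 - -11*30)=976; twice the area = |3412| = 3412; area = 1706; boundary points = 1 + 4 + 1 = 6; strictly interior points = area - boundary/2 + 1 = 1704; answer 1704

1704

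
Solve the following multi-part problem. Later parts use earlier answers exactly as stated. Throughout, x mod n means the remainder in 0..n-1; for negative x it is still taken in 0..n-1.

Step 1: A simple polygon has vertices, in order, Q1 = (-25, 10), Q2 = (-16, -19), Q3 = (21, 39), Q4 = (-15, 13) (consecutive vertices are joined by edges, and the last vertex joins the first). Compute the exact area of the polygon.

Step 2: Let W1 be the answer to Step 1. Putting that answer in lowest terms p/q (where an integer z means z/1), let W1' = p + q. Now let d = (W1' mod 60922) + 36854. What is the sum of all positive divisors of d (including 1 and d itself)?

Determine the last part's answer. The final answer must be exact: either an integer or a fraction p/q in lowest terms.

38300

Step 1: cross terms: (-25*-19 - -16*10)=635, (-16*39 - 21*-19)=-225, (21*13 - -15*39)=858, (-15*10 - -25*13)=175; twice the area = |1443| = 1443; area = 1443/2; answer 1443/2
Step 2: W1 = 1443/2; threaded value p + q = 1445; d = 38299; 38299 is prime, so its only divisors are 1 and 38299; sigma = 1 + 38299 = 38300; answer 38300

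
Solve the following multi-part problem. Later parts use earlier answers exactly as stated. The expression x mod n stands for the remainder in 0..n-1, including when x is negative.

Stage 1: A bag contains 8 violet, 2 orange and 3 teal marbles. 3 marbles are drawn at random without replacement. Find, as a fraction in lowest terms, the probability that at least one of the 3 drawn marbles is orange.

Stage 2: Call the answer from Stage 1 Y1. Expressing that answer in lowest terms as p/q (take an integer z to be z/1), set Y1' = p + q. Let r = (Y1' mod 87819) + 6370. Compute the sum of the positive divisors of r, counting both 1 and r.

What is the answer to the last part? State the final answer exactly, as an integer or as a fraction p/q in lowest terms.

6600

Stage 1: total draws C(13,3) = 286; complement C(11,3) = 165; favorable 286 - 165 = 121; P = 11/26; answer 11/26
Stage 2: Y1 = 11/26; threaded value p + q = 37; r = 6407; 6407 = 43 * 149; sigma = (1 + 43) * (1 + 149) = 44 * 150 = 6600; answer 6600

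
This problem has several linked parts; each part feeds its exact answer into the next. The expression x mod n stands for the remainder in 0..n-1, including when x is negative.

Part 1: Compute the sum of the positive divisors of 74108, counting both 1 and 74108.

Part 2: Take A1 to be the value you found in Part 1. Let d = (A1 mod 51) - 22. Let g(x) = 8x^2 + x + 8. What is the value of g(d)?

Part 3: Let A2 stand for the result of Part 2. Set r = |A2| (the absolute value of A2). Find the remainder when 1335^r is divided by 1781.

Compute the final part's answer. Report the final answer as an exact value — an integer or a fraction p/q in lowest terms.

Part 1: 74108 = 2^2 * 97 * 191; sigma = (1 + 2 + 4) * (1 + 97) * (1 + 191) = 7 * 98 * 192 = 131712; answer 131712
Part 2: A1 = 131712; d = 8; 8*(8)^2 + 1*(8)^1 + 8 = (512) + (8) + (8) = 528; answer 528
Part 3: A2 = 528; r = 528; squarings mod 1781: 1335^1=1335, 1335^2=1225, 1335^4=1023, 1335^8=1082, 1335^16=607, 1335^32=1563, 1335^64=1218, 1335^128=1732, 1335^256=620, 1335^512=1485; 1335^528 = 1335^16 * 1335^512 = 209 (mod 1781); answer 209

209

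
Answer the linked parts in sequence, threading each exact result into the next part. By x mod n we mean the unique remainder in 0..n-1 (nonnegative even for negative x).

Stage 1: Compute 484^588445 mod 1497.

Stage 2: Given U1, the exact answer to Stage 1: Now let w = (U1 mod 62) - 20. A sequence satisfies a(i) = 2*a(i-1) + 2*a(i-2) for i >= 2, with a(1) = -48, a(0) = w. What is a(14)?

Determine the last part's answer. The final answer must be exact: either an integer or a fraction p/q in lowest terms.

Stage 1: squarings mod 1497: 484^1=484, 484^2=724, 484^4=226, 484^8=178, 484^16=247, 484^32=1129, 484^64=694, 484^128=1099, 484^256=1219, 484^512=937, 484^1024=727, 484^2048=88, 484^4096=259, 484^8192=1213, 484^16384=1315, 484^32768=190, 484^65536=172, 484^131072=1141, 484^262144=988, 484^524288=100; 484^588445 = 484^1 * 484^4 * 484^8 * 484^16 * 484^128 * 484^512 * 484^2048 * 484^4096 * 484^8192 * 484^16384 * 484^32768 * 484^524288 = 838 (mod 1497); answer 838
Stage 2: U1 = 838; w = 12; a(2) = 2*(-48) + 2*(12) = -72; iterating: a(2)=-72, a(3)=-240, a(4)=-624, a(5)=-1728, a(6)=-4704, a(7)=-12864, a(8)=-35136, a(9)=-96000, a(10)=-262272, a(11)=-716544, a(12)=-1957632, a(13)=-5348352, a(14)=-14611968; answer -14611968

-14611968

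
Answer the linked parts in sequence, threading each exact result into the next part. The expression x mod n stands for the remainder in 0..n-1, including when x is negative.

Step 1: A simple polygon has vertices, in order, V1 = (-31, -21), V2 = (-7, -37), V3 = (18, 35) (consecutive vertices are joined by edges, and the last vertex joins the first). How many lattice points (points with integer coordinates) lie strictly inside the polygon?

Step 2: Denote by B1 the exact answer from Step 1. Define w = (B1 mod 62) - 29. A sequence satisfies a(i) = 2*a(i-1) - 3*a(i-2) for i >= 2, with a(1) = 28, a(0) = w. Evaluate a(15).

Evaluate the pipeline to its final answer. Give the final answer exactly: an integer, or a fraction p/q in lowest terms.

Step 1: cross terms: (-31*-37 - -7*-21)=1000, (-7*35 - 18*-37)=421, (18*-21 - -31*35)=707; twice the area = |2128| = 2128; area = 1064; boundary points = 8 + 1 + 7 = 16; strictly interior points = area - boundary/2 + 1 = 1057; answer 1057
Step 2: B1 = 1057; w = -26; a(2) = 2*(28) - 3*(-26) = 134; iterating: a(2)=134, a(3)=184, a(4)=-34, a(5)=-620, a(6)=-1138, a(7)=-416, a(8)=2582, a(9)=6412, a(10)=5078, a(11)=-9080, a(12)=-33394, a(13)=-39548, a(14)=21086, a(15)=160816; answer 160816

160816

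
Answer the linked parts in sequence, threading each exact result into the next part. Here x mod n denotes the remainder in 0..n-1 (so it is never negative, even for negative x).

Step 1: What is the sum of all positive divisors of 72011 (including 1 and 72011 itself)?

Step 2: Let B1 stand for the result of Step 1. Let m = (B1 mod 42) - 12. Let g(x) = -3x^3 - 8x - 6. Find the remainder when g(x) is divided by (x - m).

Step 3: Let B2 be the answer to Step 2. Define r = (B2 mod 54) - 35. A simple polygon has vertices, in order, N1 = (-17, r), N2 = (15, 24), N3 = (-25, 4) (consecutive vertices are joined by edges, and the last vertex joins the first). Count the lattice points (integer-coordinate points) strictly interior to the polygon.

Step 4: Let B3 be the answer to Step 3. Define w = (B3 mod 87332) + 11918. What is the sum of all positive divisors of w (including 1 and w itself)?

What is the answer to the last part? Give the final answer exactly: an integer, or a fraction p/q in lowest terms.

34560

Step 1: 72011 = 107 * 673; sigma = (1 + 107) * (1 + 673) = 108 * 674 = 72792; answer 72792
Step 2: B1 = 72792; m = -6; remainder = value at the root: -3*(-6)^3 - 8*(-6)^1 - 6 = (648) + (48) + (-6) = 690; answer 690
Step 3: B2 = 690; r = 7; cross terms: (-17*24 - 15*7)=-513, (15*4 - -25*24)=660, (-25*7 - -17*4)=-107; twice the area = |40| = 40; area = 20; boundary points = 1 + 20 + 1 = 22; strictly interior points = area - boundary/2 + 1 = 10; answer 10
Step 4: B3 = 10; w = 11928; 11928 = 2^3 * 3 * 7 * 71; sigma = (1 + 2 + 4 + 8) * (1 + 3) * (1 + 7) * (1 + 71) = 15 * 4 * 8 * 72 = 34560; answer 34560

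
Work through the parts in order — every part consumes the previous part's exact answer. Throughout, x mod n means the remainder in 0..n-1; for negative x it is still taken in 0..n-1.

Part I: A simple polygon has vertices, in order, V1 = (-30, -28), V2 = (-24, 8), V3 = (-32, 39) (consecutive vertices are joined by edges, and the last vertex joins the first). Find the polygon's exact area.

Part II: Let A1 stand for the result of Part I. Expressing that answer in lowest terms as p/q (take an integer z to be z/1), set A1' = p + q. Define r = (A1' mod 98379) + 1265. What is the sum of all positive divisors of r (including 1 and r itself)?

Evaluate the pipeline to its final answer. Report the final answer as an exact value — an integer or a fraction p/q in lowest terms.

2184

Part I: cross terms: (-30*8 - -24*-28)=-912, (-24*39 - -32*8)=-680, (-32*-28 - -30*39)=2066; twice the area = |474| = 474; area = 237; answer 237
Part II: A1 = 237; threaded value p + q = 238; r = 1503; 1503 = 3^2 * 167; sigma = (1 + 3 + 9) * (1 + 167) = 13 * 168 = 2184; answer 2184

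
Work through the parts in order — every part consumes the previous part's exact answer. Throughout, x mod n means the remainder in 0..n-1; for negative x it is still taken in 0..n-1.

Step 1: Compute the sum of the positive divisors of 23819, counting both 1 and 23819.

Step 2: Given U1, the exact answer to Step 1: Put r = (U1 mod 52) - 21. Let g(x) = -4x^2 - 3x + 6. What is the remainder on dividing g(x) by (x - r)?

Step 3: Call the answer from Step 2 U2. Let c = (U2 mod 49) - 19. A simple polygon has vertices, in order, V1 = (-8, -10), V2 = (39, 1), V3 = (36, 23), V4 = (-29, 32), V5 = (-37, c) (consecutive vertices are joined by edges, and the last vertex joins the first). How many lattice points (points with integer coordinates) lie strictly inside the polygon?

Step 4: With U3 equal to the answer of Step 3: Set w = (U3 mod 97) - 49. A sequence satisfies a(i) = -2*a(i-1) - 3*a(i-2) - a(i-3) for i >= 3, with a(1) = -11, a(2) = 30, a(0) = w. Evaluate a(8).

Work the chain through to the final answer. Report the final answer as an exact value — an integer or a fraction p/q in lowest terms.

Step 1: 23819 is prime, so its only divisors are 1 and 23819; sigma = 1 + 23819 = 23820; answer 23820
Step 2: U1 = 23820; r = -17; remainder = value at the root: -4*(-17)^2 - 3*(-17)^1 + 6 = (-1156) + (51) + (6) = -1099; answer -1099
Step 3: U2 = -1099; c = 9; cross terms: (-8*1 - 39*-10)=382, (39*23 - 36*1)=861, (36*32 - -29*23)=1819, (-29*9 - -37*32)=923, (-37*-10 - -8*9)=442; twice the area = |4427| = 4427; area = 4427/2; boundary points = 1 + 1 + 1 + 1 + 1 = 5; strictly interior points = area - boundary/2 + 1 = 2212; answer 2212
Step 4: U3 = 2212; w = 29; a(3) = -2*(30) - 3*(-11) - 1*(29) = -56; iterating: a(3)=-56, a(4)=33, a(5)=72, a(6)=-187, a(7)=125, a(8)=239; answer 239

239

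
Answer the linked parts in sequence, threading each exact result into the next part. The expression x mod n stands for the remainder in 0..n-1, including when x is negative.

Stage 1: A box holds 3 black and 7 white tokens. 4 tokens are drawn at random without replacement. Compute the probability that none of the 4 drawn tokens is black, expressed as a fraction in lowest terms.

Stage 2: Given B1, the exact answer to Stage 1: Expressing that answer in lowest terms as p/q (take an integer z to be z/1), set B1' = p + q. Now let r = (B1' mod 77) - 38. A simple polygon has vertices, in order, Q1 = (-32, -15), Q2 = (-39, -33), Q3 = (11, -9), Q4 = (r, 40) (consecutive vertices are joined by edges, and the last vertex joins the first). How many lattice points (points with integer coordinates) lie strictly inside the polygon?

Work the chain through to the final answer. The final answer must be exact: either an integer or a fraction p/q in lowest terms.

1541

Stage 1: total draws C(10,4) = 210; favorable C(7,4) = 35; P = 1/6; answer 1/6
Stage 2: B1 = 1/6; threaded value p + q = 7; r = -31; cross terms: (-32*-33 - -39*-15)=471, (-39*-9 - 11*-33)=714, (11*40 - -31*-9)=161, (-31*-15 - -32*40)=1745; twice the area = |3091| = 3091; area = 3091/2; boundary points = 1 + 2 + 7 + 1 = 11; strictly interior points = area - boundary/2 + 1 = 1541; answer 1541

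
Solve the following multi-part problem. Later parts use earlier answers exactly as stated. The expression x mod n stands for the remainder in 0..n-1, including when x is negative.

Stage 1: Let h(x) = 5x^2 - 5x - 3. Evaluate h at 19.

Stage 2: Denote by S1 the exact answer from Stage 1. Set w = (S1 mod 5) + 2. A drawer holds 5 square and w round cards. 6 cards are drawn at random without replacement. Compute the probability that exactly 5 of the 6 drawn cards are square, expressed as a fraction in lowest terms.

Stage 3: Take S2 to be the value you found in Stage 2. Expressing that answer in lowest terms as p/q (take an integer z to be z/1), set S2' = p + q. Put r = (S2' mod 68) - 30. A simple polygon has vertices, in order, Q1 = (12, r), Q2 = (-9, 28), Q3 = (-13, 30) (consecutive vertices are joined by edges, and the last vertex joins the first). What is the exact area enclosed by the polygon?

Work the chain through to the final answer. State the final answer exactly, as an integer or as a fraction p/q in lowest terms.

Stage 1: 5*(19)^2 - 5*(19)^1 - 3 = (1805) + (-95) + (-3) = 1707; answer 1707
Stage 2: S1 = 1707; w = 4; total draws C(9,6) = 84; favorable C(5,5)*C(4,1) = 4; P = 1/21; answer 1/21
Stage 3: S2 = 1/21; threaded value p + q = 22; r = -8; cross terms: (12*28 - -9*-8)=264, (-9*30 - -13*28)=94, (-13*-8 - 12*30)=-256; twice the area = |102| = 102; area = 51; answer 51

51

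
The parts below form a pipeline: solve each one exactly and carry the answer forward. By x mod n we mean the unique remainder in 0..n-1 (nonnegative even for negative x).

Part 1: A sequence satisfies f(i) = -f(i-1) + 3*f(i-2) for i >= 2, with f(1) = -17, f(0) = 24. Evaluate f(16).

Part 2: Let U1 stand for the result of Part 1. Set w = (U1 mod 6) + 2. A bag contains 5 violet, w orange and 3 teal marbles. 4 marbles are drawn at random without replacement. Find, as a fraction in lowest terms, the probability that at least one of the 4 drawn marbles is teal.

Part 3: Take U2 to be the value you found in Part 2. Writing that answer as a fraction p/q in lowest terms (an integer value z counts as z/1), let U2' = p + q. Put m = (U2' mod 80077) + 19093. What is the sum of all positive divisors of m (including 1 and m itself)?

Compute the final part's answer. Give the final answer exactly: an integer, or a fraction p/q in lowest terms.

41730

Part 1: f(2) = -1*(-17) + 3*(24) = 89; iterating: f(2)=89, f(3)=-140, f(4)=407, f(5)=-827, f(6)=2048, f(7)=-4529, f(8)=10673, f(9)=-24260, f(10)=56279, f(11)=-129059, f(12)=297896, f(13)=-685073, f(14)=1578761, f(15)=-3633980, f(16)=8370263; answer 8370263
Part 2: U1 = 8370263; w = 7; total draws C(15,4) = 1365; complement C(12,4) = 495; favorable 1365 - 495 = 870; P = 58/91; answer 58/91
Part 3: U2 = 58/91; threaded value p + q = 149; m = 19242; 19242 = 2 * 3^2 * 1069; sigma = (1 + 2) * (1 + 3 + 9) * (1 + 1069) = 3 * 13 * 1070 = 41730; answer 41730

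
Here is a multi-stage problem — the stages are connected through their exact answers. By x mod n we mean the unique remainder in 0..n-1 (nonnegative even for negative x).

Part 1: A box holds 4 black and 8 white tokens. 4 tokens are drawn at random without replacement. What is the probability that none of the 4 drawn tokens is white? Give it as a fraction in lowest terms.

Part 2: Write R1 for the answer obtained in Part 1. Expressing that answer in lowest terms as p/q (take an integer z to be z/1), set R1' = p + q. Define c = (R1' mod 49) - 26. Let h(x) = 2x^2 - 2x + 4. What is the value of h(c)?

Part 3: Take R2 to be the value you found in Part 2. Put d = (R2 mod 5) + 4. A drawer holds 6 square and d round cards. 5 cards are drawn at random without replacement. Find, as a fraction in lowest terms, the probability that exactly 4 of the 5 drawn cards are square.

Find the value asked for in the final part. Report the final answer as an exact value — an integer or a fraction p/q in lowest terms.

60/1001

Part 1: total draws C(12,4) = 495; favorable C(4,4) = 1; P = 1/495; answer 1/495
Part 2: R1 = 1/495; threaded value p + q = 496; c = -20; 2*(-20)^2 - 2*(-20)^1 + 4 = (800) + (40) + (4) = 844; answer 844
Part 3: R2 = 844; d = 8; total draws C(14,5) = 2002; favorable C(6,4)*C(8,1) = 120; P = 60/1001; answer 60/1001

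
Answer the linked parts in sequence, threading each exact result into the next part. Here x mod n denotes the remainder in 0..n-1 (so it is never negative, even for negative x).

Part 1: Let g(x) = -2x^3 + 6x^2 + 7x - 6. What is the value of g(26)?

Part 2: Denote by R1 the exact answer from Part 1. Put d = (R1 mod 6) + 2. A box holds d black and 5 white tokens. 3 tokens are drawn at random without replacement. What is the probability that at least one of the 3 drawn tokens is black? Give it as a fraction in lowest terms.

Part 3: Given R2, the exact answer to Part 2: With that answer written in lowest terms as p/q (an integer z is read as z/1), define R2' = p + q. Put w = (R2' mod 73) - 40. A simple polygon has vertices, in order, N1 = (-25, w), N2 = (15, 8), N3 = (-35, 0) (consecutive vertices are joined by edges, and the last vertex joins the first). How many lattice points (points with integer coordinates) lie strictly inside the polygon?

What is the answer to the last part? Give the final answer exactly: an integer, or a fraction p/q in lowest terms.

555

Part 1: -2*(26)^3 + 6*(26)^2 + 7*(26)^1 - 6 = (-35152) + (4056) + (182) + (-6) = -30920; answer -30920
Part 2: R1 = -30920; d = 6; total draws C(11,3) = 165; complement C(5,3) = 10; favorable 165 - 10 = 155; P = 31/33; answer 31/33
Part 3: R2 = 31/33; threaded value p + q = 64; w = 24; cross terms: (-25*8 - 15*24)=-560, (15*0 - -35*8)=280, (-35*24 - -25*0)=-840; twice the area = |-1120| = 1120; area = 560; boundary points = 8 + 2 + 2 = 12; strictly interior points = area - boundary/2 + 1 = 555; answer 555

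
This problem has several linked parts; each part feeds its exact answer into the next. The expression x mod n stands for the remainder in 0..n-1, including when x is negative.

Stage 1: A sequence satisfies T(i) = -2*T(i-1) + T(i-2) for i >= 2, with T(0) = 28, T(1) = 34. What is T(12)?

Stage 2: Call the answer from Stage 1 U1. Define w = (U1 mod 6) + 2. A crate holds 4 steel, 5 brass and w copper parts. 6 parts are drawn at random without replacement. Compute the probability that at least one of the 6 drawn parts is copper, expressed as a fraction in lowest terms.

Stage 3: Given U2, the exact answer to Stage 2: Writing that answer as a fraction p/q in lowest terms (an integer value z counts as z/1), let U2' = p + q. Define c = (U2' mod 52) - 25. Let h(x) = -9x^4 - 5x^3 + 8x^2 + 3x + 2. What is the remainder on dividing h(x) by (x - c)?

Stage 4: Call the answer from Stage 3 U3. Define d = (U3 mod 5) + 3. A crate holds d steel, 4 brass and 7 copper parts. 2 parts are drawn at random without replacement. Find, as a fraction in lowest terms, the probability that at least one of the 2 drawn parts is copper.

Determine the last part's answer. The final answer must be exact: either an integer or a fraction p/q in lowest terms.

91/136

Stage 1: T(2) = -2*(34) + 1*(28) = -40; iterating: T(2)=-40, T(3)=114, T(4)=-268, T(5)=650, T(6)=-1568, T(7)=3786, T(8)=-9140, T(9)=22066, T(10)=-53272, T(11)=128610, T(12)=-310492; answer -310492
Stage 2: U1 = -310492; w = 4; total draws C(13,6) = 1716; complement C(9,6) = 84; favorable 1716 - 84 = 1632; P = 136/143; answer 136/143
Stage 3: U2 = 136/143; threaded value p + q = 279; c = -6; remainder = value at the root: -9*(-6)^4 - 5*(-6)^3 + 8*(-6)^2 + 3*(-6)^1 + 2 = (-11664) + (1080) + (288) + (-18) + (2) = -10312; answer -10312
Stage 4: U3 = -10312; d = 6; total draws C(17,2) = 136; complement C(10,2) = 45; favorable 136 - 45 = 91; P = 91/136; answer 91/136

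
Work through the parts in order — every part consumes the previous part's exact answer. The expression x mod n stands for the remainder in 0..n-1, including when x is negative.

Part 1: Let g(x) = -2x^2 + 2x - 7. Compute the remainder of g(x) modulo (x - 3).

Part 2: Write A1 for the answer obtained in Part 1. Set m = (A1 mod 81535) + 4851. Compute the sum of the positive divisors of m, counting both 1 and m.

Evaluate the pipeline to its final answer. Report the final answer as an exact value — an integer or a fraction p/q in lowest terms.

Part 1: remainder = value at the root: -2*(3)^2 + 2*(3)^1 - 7 = (-18) + (6) + (-7) = -19; answer -19
Part 2: A1 = -19; m = 86367; 86367 = 3 * 28789; sigma = (1 + 3) * (1 + 28789) = 4 * 28790 = 115160; answer 115160

115160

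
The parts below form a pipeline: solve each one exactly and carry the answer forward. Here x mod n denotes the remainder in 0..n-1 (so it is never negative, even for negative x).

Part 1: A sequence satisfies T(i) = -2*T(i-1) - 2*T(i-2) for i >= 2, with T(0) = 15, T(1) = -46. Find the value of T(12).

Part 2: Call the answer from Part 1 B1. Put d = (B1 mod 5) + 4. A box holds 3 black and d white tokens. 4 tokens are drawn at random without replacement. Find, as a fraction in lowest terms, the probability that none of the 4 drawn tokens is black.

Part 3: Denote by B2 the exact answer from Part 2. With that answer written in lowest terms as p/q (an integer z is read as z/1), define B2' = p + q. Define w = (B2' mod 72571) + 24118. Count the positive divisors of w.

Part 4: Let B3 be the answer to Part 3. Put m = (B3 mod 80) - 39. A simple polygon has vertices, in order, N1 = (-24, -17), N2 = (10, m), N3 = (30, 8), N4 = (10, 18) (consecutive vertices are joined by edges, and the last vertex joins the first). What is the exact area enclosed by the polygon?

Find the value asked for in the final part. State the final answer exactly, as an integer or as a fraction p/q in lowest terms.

1323

Part 1: T(2) = -2*(-46) - 2*(15) = 62; iterating: T(2)=62, T(3)=-32, T(4)=-60, T(5)=184, T(6)=-248, T(7)=128, T(8)=240, T(9)=-736, T(10)=992, T(11)=-512, T(12)=-960; answer -960
Part 2: B1 = -960; d = 4; total draws C(7,4) = 35; favorable C(4,4) = 1; P = 1/35; answer 1/35
Part 3: B2 = 1/35; threaded value p + q = 36; w = 24154; 24154 = 2 * 13 * 929; number of divisors = (1+1) * (1+1) * (1+1) = 8; answer 8
Part 4: B3 = 8; m = -31; cross terms: (-24*-31 - 10*-17)=914, (10*8 - 30*-31)=1010, (30*18 - 10*8)=460, (10*-17 - -24*18)=262; twice the area = |2646| = 2646; area = 1323; answer 1323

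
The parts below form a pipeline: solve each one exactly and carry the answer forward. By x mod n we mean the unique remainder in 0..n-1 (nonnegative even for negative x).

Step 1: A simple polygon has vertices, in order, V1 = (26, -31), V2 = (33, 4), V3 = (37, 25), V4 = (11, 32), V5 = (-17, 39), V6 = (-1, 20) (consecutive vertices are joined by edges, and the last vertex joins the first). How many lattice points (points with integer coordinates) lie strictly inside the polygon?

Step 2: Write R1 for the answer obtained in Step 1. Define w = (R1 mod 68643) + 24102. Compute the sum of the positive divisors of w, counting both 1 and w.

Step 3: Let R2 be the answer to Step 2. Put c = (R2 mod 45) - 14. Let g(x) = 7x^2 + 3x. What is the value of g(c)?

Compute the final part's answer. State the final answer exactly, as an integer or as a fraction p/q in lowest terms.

Step 1: cross terms: (26*4 - 33*-31)=1127, (33*25 - 37*4)=677, (37*32 - 11*25)=909, (11*39 - -17*32)=973, (-17*20 - -1*39)=-301, (-1*-31 - 26*20)=-489; twice the area = |2896| = 2896; area = 1448; boundary points = 7 + 1 + 1 + 7 + 1 + 3 = 20; strictly interior points = area - boundary/2 + 1 = 1439; answer 1439
Step 2: R1 = 1439; w = 25541; 25541 is prime, so its only divisors are 1 and 25541; sigma = 1 + 25541 = 25542; answer 25542
Step 3: R2 = 25542; c = 13; 7*(13)^2 + 3*(13)^1 = (1183) + (39) = 1222; answer 1222

1222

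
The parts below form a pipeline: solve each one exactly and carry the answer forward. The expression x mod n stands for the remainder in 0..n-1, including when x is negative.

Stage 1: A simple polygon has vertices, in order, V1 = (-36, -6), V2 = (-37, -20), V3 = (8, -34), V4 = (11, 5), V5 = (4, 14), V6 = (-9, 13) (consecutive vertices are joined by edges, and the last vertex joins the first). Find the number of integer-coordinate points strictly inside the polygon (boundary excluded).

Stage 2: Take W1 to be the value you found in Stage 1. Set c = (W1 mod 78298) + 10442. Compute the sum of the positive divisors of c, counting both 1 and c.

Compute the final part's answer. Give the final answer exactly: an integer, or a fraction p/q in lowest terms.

16032

Stage 1: cross terms: (-36*-20 - -37*-6)=498, (-37*-34 - 8*-20)=1418, (8*5 - 11*-34)=414, (11*14 - 4*5)=134, (4*13 - -9*14)=178, (-9*-6 - -36*13)=522; twice the area = |3164| = 3164; area = 1582; boundary points = 1 + 1 + 3 + 1 + 1 + 1 = 8; strictly interior points = area - boundary/2 + 1 = 1579; answer 1579
Stage 2: W1 = 1579; c = 12021; 12021 = 3 * 4007; sigma = (1 + 3) * (1 + 4007) = 4 * 4008 = 16032; answer 16032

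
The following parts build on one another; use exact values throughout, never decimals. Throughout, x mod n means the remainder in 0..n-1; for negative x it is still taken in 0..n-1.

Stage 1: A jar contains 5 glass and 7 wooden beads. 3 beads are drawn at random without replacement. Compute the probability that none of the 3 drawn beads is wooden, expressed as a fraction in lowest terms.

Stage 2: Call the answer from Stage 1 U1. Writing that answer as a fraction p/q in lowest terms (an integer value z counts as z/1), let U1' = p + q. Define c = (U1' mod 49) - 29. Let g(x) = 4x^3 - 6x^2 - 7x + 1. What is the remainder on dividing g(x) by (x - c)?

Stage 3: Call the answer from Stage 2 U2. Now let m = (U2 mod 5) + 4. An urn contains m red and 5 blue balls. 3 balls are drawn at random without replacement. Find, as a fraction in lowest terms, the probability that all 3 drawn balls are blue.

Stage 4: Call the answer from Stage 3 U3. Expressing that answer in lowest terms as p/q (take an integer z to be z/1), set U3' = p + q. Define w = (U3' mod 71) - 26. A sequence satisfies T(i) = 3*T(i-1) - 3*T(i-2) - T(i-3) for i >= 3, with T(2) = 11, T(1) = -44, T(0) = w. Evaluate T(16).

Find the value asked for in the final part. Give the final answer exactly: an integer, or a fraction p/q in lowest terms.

Stage 1: total draws C(12,3) = 220; favorable C(5,3) = 10; P = 1/22; answer 1/22
Stage 2: U1 = 1/22; threaded value p + q = 23; c = -6; remainder = value at the root: 4*(-6)^3 - 6*(-6)^2 - 7*(-6)^1 + 1 = (-864) + (-216) + (42) + (1) = -1037; answer -1037
Stage 3: U2 = -1037; m = 7; total draws C(12,3) = 220; favorable C(5,3) = 10; P = 1/22; answer 1/22
Stage 4: U3 = 1/22; threaded value p + q = 23; w = -3; T(3) = 3*(11) - 3*(-44) - 1*(-3) = 168; iterating: T(3)=168, T(4)=515, T(5)=1030, T(6)=1377, T(7)=526, T(8)=-3583, T(9)=-13704, T(10)=-30889, T(11)=-47972, T(12)=-37545, T(13)=62170, T(14)=347117, T(15)=892386, T(16)=1573637; answer 1573637

1573637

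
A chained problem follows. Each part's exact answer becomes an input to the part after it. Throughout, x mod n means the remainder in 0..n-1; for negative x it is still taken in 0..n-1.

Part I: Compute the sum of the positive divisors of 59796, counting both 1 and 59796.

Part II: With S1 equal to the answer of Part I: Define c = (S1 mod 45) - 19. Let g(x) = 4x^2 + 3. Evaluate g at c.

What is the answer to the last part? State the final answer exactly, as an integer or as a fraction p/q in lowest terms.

Part I: 59796 = 2^2 * 3^2 * 11 * 151; sigma = (1 + 2 + 4) * (1 + 3 + 9) * (1 + 11) * (1 + 151) = 7 * 13 * 12 * 152 = 165984; answer 165984
Part II: S1 = 165984; c = 5; 4*(5)^2 + 3 = (100) + (3) = 103; answer 103

103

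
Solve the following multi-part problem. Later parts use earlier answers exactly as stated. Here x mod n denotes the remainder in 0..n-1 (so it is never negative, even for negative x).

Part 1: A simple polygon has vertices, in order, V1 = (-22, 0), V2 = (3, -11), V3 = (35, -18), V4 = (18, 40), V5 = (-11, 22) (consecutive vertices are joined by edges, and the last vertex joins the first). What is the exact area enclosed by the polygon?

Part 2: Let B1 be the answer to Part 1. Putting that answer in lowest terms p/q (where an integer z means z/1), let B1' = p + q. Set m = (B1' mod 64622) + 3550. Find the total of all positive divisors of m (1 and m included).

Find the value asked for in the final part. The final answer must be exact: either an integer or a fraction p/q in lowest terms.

Part 1: cross terms: (-22*-11 - 3*0)=242, (3*-18 - 35*-11)=331, (35*40 - 18*-18)=1724, (18*22 - -11*40)=836, (-11*0 - -22*22)=484; twice the area = |3617| = 3617; area = 3617/2; answer 3617/2
Part 2: B1 = 3617/2; threaded value p + q = 3619; m = 7169; 7169 = 67 * 107; sigma = (1 + 67) * (1 + 107) = 68 * 108 = 7344; answer 7344

7344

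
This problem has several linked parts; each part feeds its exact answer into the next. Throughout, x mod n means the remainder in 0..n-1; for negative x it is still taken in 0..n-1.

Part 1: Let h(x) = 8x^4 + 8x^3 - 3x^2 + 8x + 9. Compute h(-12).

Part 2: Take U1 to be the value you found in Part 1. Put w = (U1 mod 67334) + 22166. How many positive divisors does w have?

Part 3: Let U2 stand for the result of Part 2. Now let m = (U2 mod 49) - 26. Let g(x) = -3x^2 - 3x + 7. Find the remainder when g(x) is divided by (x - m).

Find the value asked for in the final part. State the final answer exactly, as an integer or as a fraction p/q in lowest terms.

-1649

Part 1: 8*(-12)^4 + 8*(-12)^3 - 3*(-12)^2 + 8*(-12)^1 + 9 = (165888) + (-13824) + (-432) + (-96) + (9) = 151545; answer 151545
Part 2: U1 = 151545; w = 39043; 39043 is prime, so its only divisors are 1 and 39043; count = 2; answer 2
Part 3: U2 = 2; m = -24; remainder = value at the root: -3*(-24)^2 - 3*(-24)^1 + 7 = (-1728) + (72) + (7) = -1649; answer -1649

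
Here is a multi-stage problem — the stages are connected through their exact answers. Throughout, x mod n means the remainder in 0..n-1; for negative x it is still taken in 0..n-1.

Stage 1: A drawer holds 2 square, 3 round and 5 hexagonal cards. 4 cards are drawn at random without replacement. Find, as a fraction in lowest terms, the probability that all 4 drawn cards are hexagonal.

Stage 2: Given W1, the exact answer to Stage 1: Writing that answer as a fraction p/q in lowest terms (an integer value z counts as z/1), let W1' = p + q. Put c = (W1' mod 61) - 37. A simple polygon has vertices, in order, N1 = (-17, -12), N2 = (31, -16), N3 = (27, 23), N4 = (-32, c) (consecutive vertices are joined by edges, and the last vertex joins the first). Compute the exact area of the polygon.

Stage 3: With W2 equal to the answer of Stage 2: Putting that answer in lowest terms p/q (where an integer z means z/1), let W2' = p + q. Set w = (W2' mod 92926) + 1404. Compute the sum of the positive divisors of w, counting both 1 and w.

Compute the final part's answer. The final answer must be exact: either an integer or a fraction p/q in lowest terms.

Stage 1: total draws C(10,4) = 210; favorable C(5,4) = 5; P = 1/42; answer 1/42
Stage 2: W1 = 1/42; threaded value p + q = 43; c = 6; cross terms: (-17*-16 - 31*-12)=644, (31*23 - 27*-16)=1145, (27*6 - -32*23)=898, (-32*-12 - -17*6)=486; twice the area = |3173| = 3173; area = 3173/2; answer 3173/2
Stage 3: W2 = 3173/2; threaded value p + q = 3175; w = 4579; 4579 = 19 * 241; sigma = (1 + 19) * (1 + 241) = 20 * 242 = 4840; answer 4840

4840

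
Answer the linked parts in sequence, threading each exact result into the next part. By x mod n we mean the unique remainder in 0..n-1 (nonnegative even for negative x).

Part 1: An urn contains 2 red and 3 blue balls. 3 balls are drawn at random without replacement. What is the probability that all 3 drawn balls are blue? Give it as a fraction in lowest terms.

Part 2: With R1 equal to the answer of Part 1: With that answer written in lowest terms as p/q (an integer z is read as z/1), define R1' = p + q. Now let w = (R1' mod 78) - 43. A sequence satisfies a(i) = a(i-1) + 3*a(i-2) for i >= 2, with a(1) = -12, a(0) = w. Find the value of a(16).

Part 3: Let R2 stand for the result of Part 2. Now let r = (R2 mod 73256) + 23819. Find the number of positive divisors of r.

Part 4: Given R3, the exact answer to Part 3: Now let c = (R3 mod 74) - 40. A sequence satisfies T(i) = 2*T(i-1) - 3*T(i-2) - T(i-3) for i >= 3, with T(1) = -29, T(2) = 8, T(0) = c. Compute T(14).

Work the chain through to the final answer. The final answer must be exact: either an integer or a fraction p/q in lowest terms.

-169636

Part 1: total draws C(5,3) = 10; favorable C(3,3) = 1; P = 1/10; answer 1/10
Part 2: R1 = 1/10; threaded value p + q = 11; w = -32; a(2) = 1*(-12) + 3*(-32) = -108; iterating: a(2)=-108, a(3)=-144, a(4)=-468, a(5)=-900, a(6)=-2304, a(7)=-5004, a(8)=-11916, a(9)=-26928, a(10)=-62676, a(11)=-143460, a(12)=-331488, a(13)=-761868, a(14)=-1756332, a(15)=-4041936, a(16)=-9310932; answer -9310932
Part 3: R2 = -9310932; r = 89655; 89655 = 3 * 5 * 43 * 139; number of divisors = (1+1) * (1+1) * (1+1) * (1+1) = 16; answer 16
Part 4: R3 = 16; c = -24; T(3) = 2*(8) - 3*(-29) - 1*(-24) = 127; iterating: T(3)=127, T(4)=259, T(5)=129, T(6)=-646, T(7)=-1938, T(8)=-2067, T(9)=2326, T(10)=12791, T(11)=20671, T(12)=643, T(13)=-73518, T(14)=-169636; answer -169636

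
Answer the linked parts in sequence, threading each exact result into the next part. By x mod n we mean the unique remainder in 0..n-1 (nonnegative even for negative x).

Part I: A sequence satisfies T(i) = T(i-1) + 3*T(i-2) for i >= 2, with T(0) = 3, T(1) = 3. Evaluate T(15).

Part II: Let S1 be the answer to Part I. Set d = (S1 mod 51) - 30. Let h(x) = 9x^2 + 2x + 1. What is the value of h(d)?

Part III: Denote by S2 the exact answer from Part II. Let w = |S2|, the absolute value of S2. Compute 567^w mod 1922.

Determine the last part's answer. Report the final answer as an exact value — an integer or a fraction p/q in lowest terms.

381

Part I: T(2) = 1*(3) + 3*(3) = 12; iterating: T(2)=12, T(3)=21, T(4)=57, T(5)=120, T(6)=291, T(7)=651, T(8)=1524, T(9)=3477, T(10)=8049, T(11)=18480, T(12)=42627, T(13)=98067, T(14)=225948, T(15)=520149; answer 520149
Part II: S1 = 520149; d = -30; 9*(-30)^2 + 2*(-30)^1 + 1 = (8100) + (-60) + (1) = 8041; answer 8041
Part III: S2 = 8041; w = 8041; squarings mod 1922: 567^1=567, 567^2=515, 567^4=1911, 567^8=121, 567^16=1187, 567^32=143, 567^64=1229, 567^128=1671, 567^256=1497, 567^512=1879, 567^1024=1849, 567^2048=1485, 567^4096=691; 567^8041 = 567^1 * 567^8 * 567^32 * 567^64 * 567^256 * 567^512 * 567^1024 * 567^2048 * 567^4096 = 381 (mod 1922); answer 381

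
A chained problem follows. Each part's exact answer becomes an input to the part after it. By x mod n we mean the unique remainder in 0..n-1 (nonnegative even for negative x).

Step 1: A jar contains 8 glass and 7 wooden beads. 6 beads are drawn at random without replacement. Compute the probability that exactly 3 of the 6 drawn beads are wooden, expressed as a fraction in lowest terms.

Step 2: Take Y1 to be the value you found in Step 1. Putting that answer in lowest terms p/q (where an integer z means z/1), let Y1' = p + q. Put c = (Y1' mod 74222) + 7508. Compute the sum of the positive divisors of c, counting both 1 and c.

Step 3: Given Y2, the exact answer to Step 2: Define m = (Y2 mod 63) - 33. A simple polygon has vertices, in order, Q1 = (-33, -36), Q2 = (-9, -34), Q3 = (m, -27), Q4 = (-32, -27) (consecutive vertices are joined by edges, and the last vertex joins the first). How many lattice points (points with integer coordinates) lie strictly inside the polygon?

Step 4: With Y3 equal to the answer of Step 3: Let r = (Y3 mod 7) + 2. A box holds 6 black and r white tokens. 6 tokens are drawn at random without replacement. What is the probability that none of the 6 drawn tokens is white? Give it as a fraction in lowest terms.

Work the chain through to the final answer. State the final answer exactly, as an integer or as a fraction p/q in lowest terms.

Step 1: total draws C(15,6) = 5005; favorable C(7,3)*C(8,3) = 1960; P = 56/143; answer 56/143
Step 2: Y1 = 56/143; threaded value p + q = 199; c = 7707; 7707 = 3 * 7 * 367; sigma = (1 + 3) * (1 + 7) * (1 + 367) = 4 * 8 * 368 = 11776; answer 11776
Step 3: Y2 = 11776; m = 25; cross terms: (-33*-34 - -9*-36)=798, (-9*-27 - 25*-34)=1093, (25*-27 - -32*-27)=-1539, (-32*-36 - -33*-27)=261; twice the area = |613| = 613; area = 613/2; boundary points = 2 + 1 + 57 + 1 = 61; strictly interior points = area - boundary/2 + 1 = 277; answer 277
Step 4: Y3 = 277; r = 6; total draws C(12,6) = 924; favorable C(6,6) = 1; P = 1/924; answer 1/924

1/924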